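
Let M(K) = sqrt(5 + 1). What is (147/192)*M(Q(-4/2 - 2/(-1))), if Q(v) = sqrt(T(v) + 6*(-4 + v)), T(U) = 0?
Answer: 49*sqrt(6)/64 ≈ 1.8754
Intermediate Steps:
Q(v) = sqrt(-24 + 6*v) (Q(v) = sqrt(0 + 6*(-4 + v)) = sqrt(0 + (-24 + 6*v)) = sqrt(-24 + 6*v))
M(K) = sqrt(6)
(147/192)*M(Q(-4/2 - 2/(-1))) = (147/192)*sqrt(6) = (147*(1/192))*sqrt(6) = 49*sqrt(6)/64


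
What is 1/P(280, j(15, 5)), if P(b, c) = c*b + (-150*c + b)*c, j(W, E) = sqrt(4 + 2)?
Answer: 3/3572 + 7*sqrt(6)/13395 ≈ 0.0021199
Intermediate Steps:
j(W, E) = sqrt(6)
P(b, c) = b*c + c*(b - 150*c) (P(b, c) = b*c + (b - 150*c)*c = b*c + c*(b - 150*c))
1/P(280, j(15, 5)) = 1/(2*sqrt(6)*(280 - 75*sqrt(6))) = sqrt(6)/(12*(280 - 75*sqrt(6)))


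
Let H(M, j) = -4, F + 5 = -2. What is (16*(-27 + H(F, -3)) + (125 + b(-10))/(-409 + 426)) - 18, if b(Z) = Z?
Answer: -8623/17 ≈ -507.24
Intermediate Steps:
F = -7 (F = -5 - 2 = -7)
(16*(-27 + H(F, -3)) + (125 + b(-10))/(-409 + 426)) - 18 = (16*(-27 - 4) + (125 - 10)/(-409 + 426)) - 18 = (16*(-31) + 115/17) - 18 = (-496 + 115*(1/17)) - 18 = (-496 + 115/17) - 18 = -8317/17 - 18 = -8623/17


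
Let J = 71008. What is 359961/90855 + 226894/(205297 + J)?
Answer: 1600979713/334715877 ≈ 4.7831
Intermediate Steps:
359961/90855 + 226894/(205297 + J) = 359961/90855 + 226894/(205297 + 71008) = 359961*(1/90855) + 226894/276305 = 119987/30285 + 226894*(1/276305) = 119987/30285 + 226894/276305 = 1600979713/334715877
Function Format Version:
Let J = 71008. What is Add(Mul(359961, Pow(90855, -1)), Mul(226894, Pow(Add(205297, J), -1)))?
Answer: Rational(1600979713, 334715877) ≈ 4.7831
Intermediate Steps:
Add(Mul(359961, Pow(90855, -1)), Mul(226894, Pow(Add(205297, J), -1))) = Add(Mul(359961, Pow(90855, -1)), Mul(226894, Pow(Add(205297, 71008), -1))) = Add(Mul(359961, Rational(1, 90855)), Mul(226894, Pow(276305, -1))) = Add(Rational(119987, 30285), Mul(226894, Rational(1, 276305))) = Add(Rational(119987, 30285), Rational(226894, 276305)) = Rational(1600979713, 334715877)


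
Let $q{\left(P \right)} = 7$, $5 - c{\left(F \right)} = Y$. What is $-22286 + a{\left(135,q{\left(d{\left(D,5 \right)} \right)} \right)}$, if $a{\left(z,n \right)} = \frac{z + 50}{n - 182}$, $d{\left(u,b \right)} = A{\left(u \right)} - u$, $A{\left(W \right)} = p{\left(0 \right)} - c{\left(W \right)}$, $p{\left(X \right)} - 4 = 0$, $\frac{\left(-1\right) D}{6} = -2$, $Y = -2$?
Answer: $- \frac{780047}{35} \approx -22287.0$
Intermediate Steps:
$D = 12$ ($D = \left(-6\right) \left(-2\right) = 12$)
$c{\left(F \right)} = 7$ ($c{\left(F \right)} = 5 - -2 = 5 + 2 = 7$)
$p{\left(X \right)} = 4$ ($p{\left(X \right)} = 4 + 0 = 4$)
$A{\left(W \right)} = -3$ ($A{\left(W \right)} = 4 - 7 = -3$)
$d{\left(u,b \right)} = -3 - u$
$a{\left(z,n \right)} = \frac{50 + z}{-182 + n}$
$-22286 + a{\left(135,q{\left(d{\left(D,5 \right)} \right)} \right)} = -22286 + \frac{50 + 135}{-182 + 7} = -22286 + \frac{1}{-175} \cdot 185 = -22286 - \frac{37}{35} = - \frac{780047}{35}$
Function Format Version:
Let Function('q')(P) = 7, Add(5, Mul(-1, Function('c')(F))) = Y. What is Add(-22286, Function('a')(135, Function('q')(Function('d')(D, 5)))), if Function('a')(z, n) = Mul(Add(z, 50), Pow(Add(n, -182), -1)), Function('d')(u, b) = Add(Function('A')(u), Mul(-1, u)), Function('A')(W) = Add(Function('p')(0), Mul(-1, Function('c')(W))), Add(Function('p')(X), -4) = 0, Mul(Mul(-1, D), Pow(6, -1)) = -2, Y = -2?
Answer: Rational(-780047, 35) ≈ -22287.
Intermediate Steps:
D = 12 (D = Mul(-6, -2) = 12)
Function('c')(F) = 7 (Function('c')(F) = Add(5, Mul(-1, -2)) = Add(5, 2) = 7)
Function('p')(X) = 4 (Function('p')(X) = Add(4, 0) = 4)
Function('A')(W) = -3 (Function('A')(W) = Add(4, Mul(-1, 7)) = Add(4, -7) = -3)
Function('d')(u, b) = Add(-3, Mul(-1, u))
Function('a')(z, n) = Mul(Pow(Add(-182, n), -1), Add(50, z)) (Function('a')(z, n) = Mul(Add(50, z), Pow(Add(-182, n), -1)) = Mul(Pow(Add(-182, n), -1), Add(50, z)))
Add(-22286, Function('a')(135, Function('q')(Function('d')(D, 5)))) = Add(-22286, Mul(Pow(Add(-182, 7), -1), Add(50, 135))) = Add(-22286, Mul(Pow(-175, -1), 185)) = Add(-22286, Mul(Rational(-1, 175), 185)) = Add(-22286, Rational(-37, 35)) = Rational(-780047, 35)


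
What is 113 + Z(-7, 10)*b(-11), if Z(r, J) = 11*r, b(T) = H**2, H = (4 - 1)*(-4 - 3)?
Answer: -33844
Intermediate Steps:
H = -21 (H = 3*(-7) = -21)
b(T) = 441 (b(T) = (-21)**2 = 441)
113 + Z(-7, 10)*b(-11) = 113 + (11*(-7))*441 = 113 - 77*441 = 113 - 33957 = -33844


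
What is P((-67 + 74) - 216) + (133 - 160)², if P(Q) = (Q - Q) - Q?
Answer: 938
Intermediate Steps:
P(Q) = -Q (P(Q) = 0 - Q = -Q)
P((-67 + 74) - 216) + (133 - 160)² = -((-67 + 74) - 216) + (133 - 160)² = -(7 - 216) + (-27)² = -1*(-209) + 729 = 209 + 729 = 938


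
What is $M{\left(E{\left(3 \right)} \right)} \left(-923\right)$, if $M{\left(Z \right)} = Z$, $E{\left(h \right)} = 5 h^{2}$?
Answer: $-41535$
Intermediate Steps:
$M{\left(E{\left(3 \right)} \right)} \left(-923\right) = 5 \cdot 3^{2} \left(-923\right) = 5 \cdot 9 \left(-923\right) = 45 \left(-923\right) = -41535$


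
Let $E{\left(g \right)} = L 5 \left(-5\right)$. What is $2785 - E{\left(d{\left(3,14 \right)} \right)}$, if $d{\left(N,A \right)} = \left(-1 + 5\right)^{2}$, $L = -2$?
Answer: $2735$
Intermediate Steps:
$d{\left(N,A \right)} = 16$ ($d{\left(N,A \right)} = 4^{2} = 16$)
$E{\left(g \right)} = 50$ ($E{\left(g \right)} = \left(-2\right) 5 \left(-5\right) = \left(-10\right) \left(-5\right) = 50$)
$2785 - E{\left(d{\left(3,14 \right)} \right)} = 2785 - 50 = 2735$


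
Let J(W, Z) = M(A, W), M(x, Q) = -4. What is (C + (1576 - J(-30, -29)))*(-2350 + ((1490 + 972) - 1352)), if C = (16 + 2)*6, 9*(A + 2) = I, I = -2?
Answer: -2093120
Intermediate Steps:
A = -20/9 (A = -2 + (⅑)*(-2) = -2 - 2/9 = -20/9 ≈ -2.2222)
C = 108 (C = 18*6 = 108)
J(W, Z) = -4
(C + (1576 - J(-30, -29)))*(-2350 + ((1490 + 972) - 1352)) = (108 + (1576 - 1*(-4)))*(-2350 + ((1490 + 972) - 1352)) = (108 + (1576 + 4))*(-2350 + (2462 - 1352)) = (108 + 1580)*(-2350 + 1110) = 1688*(-1240) = -2093120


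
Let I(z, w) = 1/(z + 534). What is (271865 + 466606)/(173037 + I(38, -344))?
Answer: 422405412/98977165 ≈ 4.2677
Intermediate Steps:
I(z, w) = 1/(534 + z)
(271865 + 466606)/(173037 + I(38, -344)) = (271865 + 466606)/(173037 + 1/(534 + 38)) = 738471/(173037 + 1/572) = 738471/(98977165/572) = 738471*(572/98977165) = 422405412/98977165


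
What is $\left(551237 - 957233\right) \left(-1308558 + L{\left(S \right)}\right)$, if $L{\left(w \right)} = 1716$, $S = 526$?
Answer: $530572624632$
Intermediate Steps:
$\left(551237 - 957233\right) \left(-1308558 + L{\left(S \right)}\right) = \left(551237 - 957233\right) \left(-1308558 + 1716\right) = \left(-405996\right) \left(-1306842\right) = 530572624632$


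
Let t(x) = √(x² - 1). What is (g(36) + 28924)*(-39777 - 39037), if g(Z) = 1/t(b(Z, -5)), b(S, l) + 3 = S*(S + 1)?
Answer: -2279616136 - 39407*√110390/220780 ≈ -2.2796e+9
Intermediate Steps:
b(S, l) = -3 + S*(1 + S) (b(S, l) = -3 + S*(S + 1) = -3 + S*(1 + S))
t(x) = √(-1 + x²)
g(Z) = (-1 + (-3 + Z + Z²)²)^(-½) (g(Z) = 1/(√(-1 + (-3 + Z + Z²)²)) = (-1 + (-3 + Z + Z²)²)^(-½))
(g(36) + 28924)*(-39777 - 39037) = ((-1 + (-3 + 36 + 36²)²)^(-½) + 28924)*(-39777 - 39037) = ((-1 + (-3 + 36 + 1296)²)^(-½) + 28924)*(-78814) = ((-1 + 1329²)^(-½) + 28924)*(-78814) = ((-1 + 1766241)^(-½) + 28924)*(-78814) = (1766240^(-½) + 28924)*(-78814) = (√110390/441560 + 28924)*(-78814) = (28924 + √110390/441560)*(-78814) = -2279616136 - 39407*√110390/220780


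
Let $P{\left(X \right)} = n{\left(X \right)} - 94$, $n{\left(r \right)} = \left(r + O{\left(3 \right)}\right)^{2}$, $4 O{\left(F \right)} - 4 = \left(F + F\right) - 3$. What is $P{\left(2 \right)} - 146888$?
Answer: $- \frac{2351487}{16} \approx -1.4697 \cdot 10^{5}$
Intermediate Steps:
$O{\left(F \right)} = \frac{1}{4} + \frac{F}{2}$ ($O{\left(F \right)} = 1 + \frac{\left(F + F\right) - 3}{4} = 1 + \frac{2 F - 3}{4} = 1 + \frac{-3 + 2 F}{4} = 1 + \left(- \frac{3}{4} + \frac{F}{2}\right) = \frac{1}{4} + \frac{F}{2}$)
$n{\left(r \right)} = \left(\frac{7}{4} + r\right)^{2}$ ($n{\left(r \right)} = \left(r + \left(\frac{1}{4} + \frac{1}{2} \cdot 3\right)\right)^{2} = \left(r + \left(\frac{1}{4} + \frac{3}{2}\right)\right)^{2} = \left(r + \frac{7}{4}\right)^{2} = \left(\frac{7}{4} + r\right)^{2}$)
$P{\left(X \right)} = -94 + \frac{\left(7 + 4 X\right)^{2}}{16}$ ($P{\left(X \right)} = \frac{\left(7 + 4 X\right)^{2}}{16} - 94 = -94 + \frac{\left(7 + 4 X\right)^{2}}{16}$)
$P{\left(2 \right)} - 146888 = \left(-94 + \frac{\left(7 + 4 \cdot 2\right)^{2}}{16}\right) - 146888 = \left(-94 + \frac{\left(7 + 8\right)^{2}}{16}\right) - 146888 = \left(-94 + \frac{15^{2}}{16}\right) - 146888 = \left(-94 + \frac{1}{16} \cdot 225\right) - 146888 = \left(-94 + \frac{225}{16}\right) - 146888 = - \frac{1279}{16} - 146888 = - \frac{2351487}{16}$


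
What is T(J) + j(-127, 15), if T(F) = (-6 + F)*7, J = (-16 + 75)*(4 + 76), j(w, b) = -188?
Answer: 32810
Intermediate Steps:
J = 4720 (J = 59*80 = 4720)
T(F) = -42 + 7*F
T(J) + j(-127, 15) = (-42 + 7*4720) - 188 = (-42 + 33040) - 188 = 32998 - 188 = 32810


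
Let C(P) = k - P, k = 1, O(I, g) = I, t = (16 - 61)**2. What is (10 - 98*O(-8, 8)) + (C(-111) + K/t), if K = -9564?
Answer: 608362/675 ≈ 901.28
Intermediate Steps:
t = 2025 (t = (-45)**2 = 2025)
C(P) = 1 - P
(10 - 98*O(-8, 8)) + (C(-111) + K/t) = (10 - 98*(-8)) + ((1 - 1*(-111)) - 9564/2025) = (10 + 784) + ((1 + 111) - 9564*1/2025) = 794 + (112 - 3188/675) = 794 + 72412/675 = 608362/675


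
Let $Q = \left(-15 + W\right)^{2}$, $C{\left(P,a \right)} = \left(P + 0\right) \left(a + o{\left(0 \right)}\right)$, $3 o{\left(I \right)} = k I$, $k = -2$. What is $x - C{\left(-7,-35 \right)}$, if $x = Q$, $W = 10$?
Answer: $-220$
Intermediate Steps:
$o{\left(I \right)} = - \frac{2 I}{3}$ ($o{\left(I \right)} = \frac{\left(-2\right) I}{3} = - \frac{2 I}{3}$)
$C{\left(P,a \right)} = P a$ ($C{\left(P,a \right)} = \left(P + 0\right) \left(a - 0\right) = P \left(a + 0\right) = P a$)
$Q = 25$ ($Q = \left(-15 + 10\right)^{2} = \left(-5\right)^{2} = 25$)
$x = 25$
$x - C{\left(-7,-35 \right)} = 25 - \left(-7\right) \left(-35\right) = 25 - 245 = -220$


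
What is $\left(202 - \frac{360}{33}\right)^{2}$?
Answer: $\frac{4418404}{121} \approx 36516.0$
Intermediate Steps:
$\left(202 - \frac{360}{33}\right)^{2} = \left(202 - \frac{120}{11}\right)^{2} = \left(\frac{2102}{11}\right)^{2} = \frac{4418404}{121}$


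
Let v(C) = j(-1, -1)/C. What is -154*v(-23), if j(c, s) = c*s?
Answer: 154/23 ≈ 6.6956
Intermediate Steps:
v(C) = 1/C (v(C) = (-1*(-1))/C = 1/C)
-154*v(-23) = -154/(-23) = -154*(-1/23) = 154/23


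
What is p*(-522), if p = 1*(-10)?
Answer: 5220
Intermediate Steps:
p = -10
p*(-522) = -10*(-522) = 5220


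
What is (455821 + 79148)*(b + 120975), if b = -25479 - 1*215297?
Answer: -64089821169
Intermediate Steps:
b = -240776 (b = -25479 - 215297 = -240776)
(455821 + 79148)*(b + 120975) = (455821 + 79148)*(-240776 + 120975) = 534969*(-119801) = -64089821169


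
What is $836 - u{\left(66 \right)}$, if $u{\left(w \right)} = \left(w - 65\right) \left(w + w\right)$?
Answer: $704$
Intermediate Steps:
$u{\left(w \right)} = 2 w \left(-65 + w\right)$ ($u{\left(w \right)} = \left(-65 + w\right) 2 w = 2 w \left(-65 + w\right)$)
$836 - u{\left(66 \right)} = 836 - 2 \cdot 66 \left(-65 + 66\right) = 836 - 2 \cdot 66 \cdot 1 = 836 - 132 = 704$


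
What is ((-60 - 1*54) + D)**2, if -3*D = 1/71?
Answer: 589664089/45369 ≈ 12997.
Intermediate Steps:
D = -1/213 (D = -1/3/71 = -1/3*1/71 = -1/213 ≈ -0.0046948)
((-60 - 1*54) + D)**2 = ((-60 - 1*54) - 1/213)**2 = ((-60 - 54) - 1/213)**2 = (-114 - 1/213)**2 = (-24283/213)**2 = 589664089/45369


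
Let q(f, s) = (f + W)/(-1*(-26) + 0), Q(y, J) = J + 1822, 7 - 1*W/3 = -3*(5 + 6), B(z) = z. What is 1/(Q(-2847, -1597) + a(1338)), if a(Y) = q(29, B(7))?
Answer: 26/5999 ≈ 0.0043341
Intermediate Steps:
W = 120 (W = 21 - (-9)*(5 + 6) = 21 - (-9)*11 = 21 - 3*(-33) = 21 + 99 = 120)
Q(y, J) = 1822 + J
q(f, s) = 60/13 + f/26 (q(f, s) = (f + 120)/(-1*(-26) + 0) = (120 + f)/(26 + 0) = (120 + f)/26 = (120 + f)*(1/26) = 60/13 + f/26)
a(Y) = 149/26 (a(Y) = 60/13 + (1/26)*29 = 60/13 + 29/26 = 149/26)
1/(Q(-2847, -1597) + a(1338)) = 1/((1822 - 1597) + 149/26) = 1/(225 + 149/26) = 1/(5999/26) = 26/5999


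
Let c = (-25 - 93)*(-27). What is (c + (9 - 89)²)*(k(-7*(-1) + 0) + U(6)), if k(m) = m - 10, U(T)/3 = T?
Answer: 143790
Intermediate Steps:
U(T) = 3*T
k(m) = -10 + m
c = 3186 (c = -118*(-27) = 3186)
(c + (9 - 89)²)*(k(-7*(-1) + 0) + U(6)) = (3186 + (9 - 89)²)*((-10 + (-7*(-1) + 0)) + 3*6) = (3186 + (-80)²)*((-10 + (7 + 0)) + 18) = (3186 + 6400)*((-10 + 7) + 18) = 9586*(-3 + 18) = 9586*15 = 143790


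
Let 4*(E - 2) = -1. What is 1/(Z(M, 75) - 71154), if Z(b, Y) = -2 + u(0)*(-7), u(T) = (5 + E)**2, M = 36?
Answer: -16/1143599 ≈ -1.3991e-5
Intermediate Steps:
E = 7/4 (E = 2 + (1/4)*(-1) = 2 - 1/4 = 7/4 ≈ 1.7500)
u(T) = 729/16 (u(T) = (5 + 7/4)**2 = (27/4)**2 = 729/16)
Z(b, Y) = -5135/16 (Z(b, Y) = -2 + (729/16)*(-7) = -2 - 5103/16 = -5135/16)
1/(Z(M, 75) - 71154) = 1/(-5135/16 - 71154) = 1/(-1143599/16) = -16/1143599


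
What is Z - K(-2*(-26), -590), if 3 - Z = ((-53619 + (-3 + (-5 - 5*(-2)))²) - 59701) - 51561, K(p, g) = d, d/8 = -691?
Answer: 170408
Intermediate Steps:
d = -5528 (d = 8*(-691) = -5528)
K(p, g) = -5528
Z = 164880 (Z = 3 - (((-53619 + (-3 + (-5 - 5*(-2)))²) - 59701) - 51561) = 3 - (((-53619 + (-3 + (-5 + 10))²) - 59701) - 51561) = 3 - (((-53619 + (-3 + 5)²) - 59701) - 51561) = 3 - (((-53619 + 2²) - 59701) - 51561) = 3 - (((-53619 + 4) - 59701) - 51561) = 3 - ((-53615 - 59701) - 51561) = 3 - (-113316 - 51561) = 3 - 1*(-164877) = 3 + 164877 = 164880)
Z - K(-2*(-26), -590) = 164880 - 1*(-5528) = 164880 + 5528 = 170408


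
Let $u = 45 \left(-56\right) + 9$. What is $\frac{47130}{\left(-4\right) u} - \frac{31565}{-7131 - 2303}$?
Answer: $\frac{31735970}{3948129} \approx 8.0382$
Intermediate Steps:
$u = -2511$ ($u = -2520 + 9 = -2511$)
$\frac{47130}{\left(-4\right) u} - \frac{31565}{-7131 - 2303} = \frac{47130}{\left(-4\right) \left(-2511\right)} - \frac{31565}{-7131 - 2303} = \frac{47130}{10044} - \frac{31565}{-9434} = 47130 \cdot \frac{1}{10044} - - \frac{31565}{9434} = \frac{7855}{1674} + \frac{31565}{9434} = \frac{31735970}{3948129}$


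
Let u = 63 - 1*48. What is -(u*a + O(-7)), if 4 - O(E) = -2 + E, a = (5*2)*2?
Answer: -313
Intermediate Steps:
a = 20 (a = 10*2 = 20)
O(E) = 6 - E (O(E) = 4 - (-2 + E) = 4 + (2 - E) = 6 - E)
u = 15 (u = 63 - 48 = 15)
-(u*a + O(-7)) = -(15*20 + (6 - 1*(-7))) = -(300 + (6 + 7)) = -(300 + 13) = -1*313 = -313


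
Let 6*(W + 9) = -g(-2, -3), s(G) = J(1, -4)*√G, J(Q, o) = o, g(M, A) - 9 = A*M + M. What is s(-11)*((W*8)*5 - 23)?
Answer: 5636*I*√11/3 ≈ 6230.8*I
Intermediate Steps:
g(M, A) = 9 + M + A*M (g(M, A) = 9 + (A*M + M) = 9 + (M + A*M) = 9 + M + A*M)
s(G) = -4*√G
W = -67/6 (W = -9 + (-(9 - 2 - 3*(-2)))/6 = -9 + (-(9 - 2 + 6))/6 = -9 + (-1*13)/6 = -9 + (⅙)*(-13) = -9 - 13/6 = -67/6 ≈ -11.167)
s(-11)*((W*8)*5 - 23) = (-4*I*√11)*(-67/6*8*5 - 23) = (-4*I*√11)*(-268/3*5 - 23) = (-4*I*√11)*(-1340/3 - 23) = -4*I*√11*(-1409/3) = 5636*I*√11/3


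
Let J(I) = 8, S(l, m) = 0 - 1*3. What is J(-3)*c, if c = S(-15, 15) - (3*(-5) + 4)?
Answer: 64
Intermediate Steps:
S(l, m) = -3 (S(l, m) = 0 - 3 = -3)
c = 8 (c = -3 - (3*(-5) + 4) = -3 - (-15 + 4) = -3 - 1*(-11) = -3 + 11 = 8)
J(-3)*c = 8*8 = 64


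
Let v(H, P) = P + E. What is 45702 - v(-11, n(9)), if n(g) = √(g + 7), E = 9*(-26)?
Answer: 45932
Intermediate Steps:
E = -234
n(g) = √(7 + g)
v(H, P) = -234 + P (v(H, P) = P - 234 = -234 + P)
45702 - v(-11, n(9)) = 45702 - (-234 + √(7 + 9)) = 45702 - (-234 + √16) = 45702 - (-234 + 4) = 45702 - 1*(-230) = 45702 + 230 = 45932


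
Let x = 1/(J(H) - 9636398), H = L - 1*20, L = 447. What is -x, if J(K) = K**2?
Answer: 1/9454069 ≈ 1.0577e-7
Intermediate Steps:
H = 427 (H = 447 - 1*20 = 447 - 20 = 427)
x = -1/9454069 (x = 1/(427**2 - 9636398) = 1/(182329 - 9636398) = 1/(-9454069) = -1/9454069 ≈ -1.0577e-7)
-x = -1*(-1/9454069) = 1/9454069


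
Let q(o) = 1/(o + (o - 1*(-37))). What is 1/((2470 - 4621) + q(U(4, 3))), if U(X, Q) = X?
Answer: -45/96794 ≈ -0.00046491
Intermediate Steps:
q(o) = 1/(37 + 2*o) (q(o) = 1/(o + (o + 37)) = 1/(o + (37 + o)) = 1/(37 + 2*o))
1/((2470 - 4621) + q(U(4, 3))) = 1/((2470 - 4621) + 1/(37 + 2*4)) = 1/(-2151 + 1/(37 + 8)) = 1/(-2151 + 1/45) = 1/(-96794/45) = -45/96794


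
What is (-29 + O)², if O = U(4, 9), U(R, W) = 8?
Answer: 441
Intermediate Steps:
O = 8
(-29 + O)² = (-29 + 8)² = (-21)² = 441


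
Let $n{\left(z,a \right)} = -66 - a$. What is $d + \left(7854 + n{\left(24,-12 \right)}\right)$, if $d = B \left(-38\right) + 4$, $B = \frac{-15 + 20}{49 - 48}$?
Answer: $7614$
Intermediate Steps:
$B = 5$ ($B = \frac{5}{1} = 5 \cdot 1 = 5$)
$d = -186$ ($d = 5 \left(-38\right) + 4 = -190 + 4 = -186$)
$d + \left(7854 + n{\left(24,-12 \right)}\right) = -186 + \left(7854 - 54\right) = -186 + 7800 = 7614$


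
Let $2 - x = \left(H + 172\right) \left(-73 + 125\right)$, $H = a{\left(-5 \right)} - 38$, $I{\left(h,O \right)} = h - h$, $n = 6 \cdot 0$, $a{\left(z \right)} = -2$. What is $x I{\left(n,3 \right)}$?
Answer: $0$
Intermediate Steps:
$n = 0$
$I{\left(h,O \right)} = 0$
$H = -40$ ($H = -2 - 38 = -40$)
$x = -6862$ ($x = 2 - \left(-40 + 172\right) \left(-73 + 125\right) = 2 - 132 \cdot 52 = 2 - 6864 = -6862$)
$x I{\left(n,3 \right)} = \left(-6862\right) 0 = 0$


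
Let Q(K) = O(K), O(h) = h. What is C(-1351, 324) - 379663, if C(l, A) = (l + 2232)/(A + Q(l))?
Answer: -389914782/1027 ≈ -3.7966e+5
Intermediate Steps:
Q(K) = K
C(l, A) = (2232 + l)/(A + l) (C(l, A) = (l + 2232)/(A + l) = (2232 + l)/(A + l))
C(-1351, 324) - 379663 = (2232 - 1351)/(324 - 1351) - 379663 = 881/(-1027) - 379663 = -1/1027*881 - 379663 = -881/1027 - 379663 = -389914782/1027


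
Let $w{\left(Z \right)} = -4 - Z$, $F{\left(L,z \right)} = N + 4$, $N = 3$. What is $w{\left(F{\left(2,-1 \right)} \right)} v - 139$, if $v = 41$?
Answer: $-590$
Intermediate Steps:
$F{\left(L,z \right)} = 7$ ($F{\left(L,z \right)} = 3 + 4 = 7$)
$w{\left(F{\left(2,-1 \right)} \right)} v - 139 = \left(-4 - 7\right) 41 - 139 = \left(-11\right) 41 - 139 = -451 - 139 = -590$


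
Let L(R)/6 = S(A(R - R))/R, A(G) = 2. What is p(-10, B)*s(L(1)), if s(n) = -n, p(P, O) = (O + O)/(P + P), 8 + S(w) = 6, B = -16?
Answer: 96/5 ≈ 19.200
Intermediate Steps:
S(w) = -2 (S(w) = -8 + 6 = -2)
p(P, O) = O/P (p(P, O) = (2*O)/((2*P)) = (2*O)*(1/(2*P)) = O/P)
L(R) = -12/R (L(R) = 6*(-2/R) = -12/R)
p(-10, B)*s(L(1)) = (-16/(-10))*(-(-12)/1) = (-16*(-1/10))*(-(-12)) = 8*(-1*(-12))/5 = (8/5)*12 = 96/5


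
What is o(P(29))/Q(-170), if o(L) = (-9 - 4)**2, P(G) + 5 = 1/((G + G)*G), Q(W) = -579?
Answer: -169/579 ≈ -0.29188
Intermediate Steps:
P(G) = -5 + 1/(2*G**2) (P(G) = -5 + 1/((G + G)*G) = -5 + 1/(((2*G))*G) = -5 + (1/(2*G))/G = -5 + 1/(2*G**2))
o(L) = 169 (o(L) = (-13)**2 = 169)
o(P(29))/Q(-170) = 169/(-579) = 169*(-1/579) = -169/579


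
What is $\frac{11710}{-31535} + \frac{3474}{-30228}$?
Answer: $- \frac{15450749}{31774666} \approx -0.48626$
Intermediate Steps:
$\frac{11710}{-31535} + \frac{3474}{-30228} = 11710 \left(- \frac{1}{31535}\right) + 3474 \left(- \frac{1}{30228}\right) = - \frac{2342}{6307} - \frac{579}{5038} = - \frac{15450749}{31774666}$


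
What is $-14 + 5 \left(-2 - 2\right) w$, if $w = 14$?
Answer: $-294$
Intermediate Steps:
$-14 + 5 \left(-2 - 2\right) w = -14 + 5 \left(-2 - 2\right) 14 = -14 + 5 \left(-4\right) 14 = -14 - 280 = -294$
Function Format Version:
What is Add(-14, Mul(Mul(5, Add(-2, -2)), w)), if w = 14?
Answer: -294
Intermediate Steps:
Add(-14, Mul(Mul(5, Add(-2, -2)), w)) = Add(-14, Mul(Mul(5, Add(-2, -2)), 14)) = Add(-14, Mul(Mul(5, -4), 14)) = Add(-14, Mul(-20, 14)) = Add(-14, -280) = -294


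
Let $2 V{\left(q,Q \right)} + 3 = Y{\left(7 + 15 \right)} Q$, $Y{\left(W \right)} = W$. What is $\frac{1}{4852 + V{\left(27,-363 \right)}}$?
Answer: $\frac{2}{1715} \approx 0.0011662$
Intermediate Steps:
$V{\left(q,Q \right)} = - \frac{3}{2} + 11 Q$ ($V{\left(q,Q \right)} = - \frac{3}{2} + \frac{\left(7 + 15\right) Q}{2} = - \frac{3}{2} + \frac{22 Q}{2} = - \frac{3}{2} + 11 Q$)
$\frac{1}{4852 + V{\left(27,-363 \right)}} = \frac{1}{4852 + \left(- \frac{3}{2} + 11 \left(-363\right)\right)} = \frac{1}{4852 - \frac{7989}{2}} = \frac{1}{\frac{1715}{2}} = \frac{2}{1715}$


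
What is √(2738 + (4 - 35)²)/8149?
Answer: 3*√411/8149 ≈ 0.0074634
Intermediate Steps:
√(2738 + (4 - 35)²)/8149 = √(2738 + (-31)²)*(1/8149) = √(2738 + 961)*(1/8149) = √3699*(1/8149) = (3*√411)*(1/8149) = 3*√411/8149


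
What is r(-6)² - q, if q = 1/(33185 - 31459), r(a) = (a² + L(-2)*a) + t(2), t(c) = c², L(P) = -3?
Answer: 5806263/1726 ≈ 3364.0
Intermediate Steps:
r(a) = 4 + a² - 3*a (r(a) = (a² - 3*a) + 2² = (a² - 3*a) + 4 = 4 + a² - 3*a)
q = 1/1726 ≈ 0.00057937
r(-6)² - q = (4 + (-6)² - 3*(-6))² - 1*1/1726 = (4 + 36 + 18)² - 1/1726 = 58² - 1/1726 = 3364 - 1/1726 = 5806263/1726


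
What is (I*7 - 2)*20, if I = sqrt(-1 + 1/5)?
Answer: -40 + 56*I*sqrt(5) ≈ -40.0 + 125.22*I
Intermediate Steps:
I = 2*I*sqrt(5)/5 (I = sqrt(-1 + 1/5) = sqrt(-4/5) = 2*I*sqrt(5)/5 ≈ 0.89443*I)
(I*7 - 2)*20 = ((2*I*sqrt(5)/5)*7 - 2)*20 = (14*I*sqrt(5)/5 - 2)*20 = (-2 + 14*I*sqrt(5)/5)*20 = -40 + 56*I*sqrt(5)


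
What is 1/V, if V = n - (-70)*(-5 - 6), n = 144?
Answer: -1/626 ≈ -0.0015974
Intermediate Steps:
V = -626 (V = 144 - (-70)*(-5 - 6) = 144 - (-70)*(-11) = 144 - 70*11 = 144 - 770 = -626)
1/V = 1/(-626) = -1/626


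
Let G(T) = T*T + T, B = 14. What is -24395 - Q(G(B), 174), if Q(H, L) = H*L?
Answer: -60935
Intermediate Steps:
G(T) = T + T² (G(T) = T² + T = T + T²)
-24395 - Q(G(B), 174) = -24395 - 14*(1 + 14)*174 = -24395 - 14*15*174 = -24395 - 210*174 = -24395 - 1*36540 = -24395 - 36540 = -60935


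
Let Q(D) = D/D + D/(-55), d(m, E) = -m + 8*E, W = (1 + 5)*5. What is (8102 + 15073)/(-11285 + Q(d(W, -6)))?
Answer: -1274625/620542 ≈ -2.0541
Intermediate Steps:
W = 30 (W = 6*5 = 30)
Q(D) = 1 - D/55 (Q(D) = 1 + D*(-1/55) = 1 - D/55)
(8102 + 15073)/(-11285 + Q(d(W, -6))) = (8102 + 15073)/(-11285 + (1 - (-1*30 + 8*(-6))/55)) = 23175/(-11285 + (1 - (-30 - 48)/55)) = 23175/(-11285 + (1 - 1/55*(-78))) = 23175/(-11285 + (1 + 78/55)) = 23175/(-11285 + 133/55) = 23175/(-620542/55) = 23175*(-55/620542) = -1274625/620542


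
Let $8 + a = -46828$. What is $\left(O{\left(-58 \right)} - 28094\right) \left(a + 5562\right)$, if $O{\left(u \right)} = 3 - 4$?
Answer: $1159593030$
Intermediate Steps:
$a = -46836$ ($a = -8 - 46828 = -46836$)
$O{\left(u \right)} = -1$ ($O{\left(u \right)} = 3 - 4 = -1$)
$\left(O{\left(-58 \right)} - 28094\right) \left(a + 5562\right) = \left(-1 - 28094\right) \left(-46836 + 5562\right) = \left(-28095\right) \left(-41274\right) = 1159593030$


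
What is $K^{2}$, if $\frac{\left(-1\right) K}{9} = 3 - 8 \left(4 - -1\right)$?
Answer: $110889$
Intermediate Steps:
$K = 333$ ($K = - 9 \left(3 - 8 \left(4 - -1\right)\right) = - 9 \left(3 - 8 \left(4 + 1\right)\right) = - 9 \left(3 - 40\right) = \left(-9\right) \left(-37\right) = 333$)
$K^{2} = 333^{2} = 110889$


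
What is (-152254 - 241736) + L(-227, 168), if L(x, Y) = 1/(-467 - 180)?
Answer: -254911531/647 ≈ -3.9399e+5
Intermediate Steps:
L(x, Y) = -1/647 (L(x, Y) = 1/(-647) = -1/647)
(-152254 - 241736) + L(-227, 168) = (-152254 - 241736) - 1/647 = -393990 - 1/647 = -254911531/647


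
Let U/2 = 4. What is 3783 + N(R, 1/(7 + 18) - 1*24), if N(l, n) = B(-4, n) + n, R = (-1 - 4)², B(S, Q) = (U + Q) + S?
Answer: 93477/25 ≈ 3739.1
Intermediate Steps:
U = 8 (U = 2*4 = 8)
B(S, Q) = 8 + Q + S (B(S, Q) = (8 + Q) + S = 8 + Q + S)
R = 25 (R = (-5)² = 25)
N(l, n) = 4 + 2*n (N(l, n) = (8 + n - 4) + n = (4 + n) + n = 4 + 2*n)
3783 + N(R, 1/(7 + 18) - 1*24) = 3783 + (4 + 2*(1/(7 + 18) - 1*24)) = 3783 + (4 + 2*(1/25 - 24)) = 3783 + (4 + 2*(-599/25)) = 3783 + (4 - 1198/25) = 3783 - 1098/25 = 93477/25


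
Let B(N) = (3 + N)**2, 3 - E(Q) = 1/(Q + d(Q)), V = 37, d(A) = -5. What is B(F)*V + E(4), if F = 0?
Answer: 337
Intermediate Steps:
E(Q) = 3 - 1/(-5 + Q) (E(Q) = 3 - 1/(Q - 5) = 3 - 1/(-5 + Q))
B(F)*V + E(4) = (3 + 0)**2*37 + (-16 + 3*4)/(-5 + 4) = 3**2*37 + (-16 + 12)/(-1) = 9*37 - 1*(-4) = 333 + 4 = 337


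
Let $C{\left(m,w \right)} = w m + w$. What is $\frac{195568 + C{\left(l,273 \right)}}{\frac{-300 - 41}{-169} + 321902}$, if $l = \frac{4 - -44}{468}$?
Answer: $\frac{33101861}{54401779} \approx 0.60847$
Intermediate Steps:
$l = \frac{4}{39}$ ($l = \left(4 + 44\right) \frac{1}{468} = 48 \cdot \frac{1}{468} = \frac{4}{39} \approx 0.10256$)
$C{\left(m,w \right)} = w + m w$ ($C{\left(m,w \right)} = m w + w = w + m w$)
$\frac{195568 + C{\left(l,273 \right)}}{\frac{-300 - 41}{-169} + 321902} = \frac{195568 + 273 \left(1 + \frac{4}{39}\right)}{\frac{-300 - 41}{-169} + 321902} = \frac{195568 + 273 \cdot \frac{43}{39}}{\left(- \frac{1}{169}\right) \left(-341\right) + 321902} = \frac{195568 + 301}{\frac{341}{169} + 321902} = \frac{195869}{\frac{54401779}{169}} = 195869 \cdot \frac{169}{54401779} = \frac{33101861}{54401779}$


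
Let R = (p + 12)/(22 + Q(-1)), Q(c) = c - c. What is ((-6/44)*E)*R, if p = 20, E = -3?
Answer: 72/121 ≈ 0.59504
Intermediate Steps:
Q(c) = 0
R = 16/11 (R = (20 + 12)/(22 + 0) = 32/22 = 32*(1/22) = 16/11 ≈ 1.4545)
((-6/44)*E)*R = (-6/44*(-3))*(16/11) = (-6*1/44*(-3))*(16/11) = -3/22*(-3)*(16/11) = (9/22)*(16/11) = 72/121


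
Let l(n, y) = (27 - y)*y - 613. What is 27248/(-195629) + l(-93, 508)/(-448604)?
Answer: 35697913677/87759951916 ≈ 0.40677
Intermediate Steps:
l(n, y) = -613 + y*(27 - y) (l(n, y) = y*(27 - y) - 613 = -613 + y*(27 - y))
27248/(-195629) + l(-93, 508)/(-448604) = 27248/(-195629) + (-613 - 1*508² + 27*508)/(-448604) = 27248*(-1/195629) + (-613 - 1*258064 + 13716)*(-1/448604) = -27248/195629 + (-613 - 258064 + 13716)*(-1/448604) = -27248/195629 - 244961*(-1/448604) = -27248/195629 + 244961/448604 = 35697913677/87759951916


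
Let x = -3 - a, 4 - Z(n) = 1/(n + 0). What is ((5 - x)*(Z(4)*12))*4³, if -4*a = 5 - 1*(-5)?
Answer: 15840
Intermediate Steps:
a = -5/2 (a = -(5 - 1*(-5))/4 = -(5 + 5)/4 = -¼*10 = -5/2 ≈ -2.5000)
Z(n) = 4 - 1/n (Z(n) = 4 - 1/(n + 0) = 4 - 1/n)
x = -½ (x = -3 - 1*(-5/2) = -3 + 5/2 = -½ ≈ -0.50000)
((5 - x)*(Z(4)*12))*4³ = ((5 - 1*(-½))*((4 - 1/4)*12))*4³ = ((5 + ½)*((4 - 1*¼)*12))*64 = (11*((4 - ¼)*12)/2)*64 = (11*((15/4)*12)/2)*64 = ((11/2)*45)*64 = (495/2)*64 = 15840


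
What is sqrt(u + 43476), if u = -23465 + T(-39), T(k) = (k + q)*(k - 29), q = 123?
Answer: sqrt(14299) ≈ 119.58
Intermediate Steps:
T(k) = (-29 + k)*(123 + k) (T(k) = (k + 123)*(k - 29) = (123 + k)*(-29 + k) = (-29 + k)*(123 + k))
u = -29177 (u = -23465 + (-3567 + (-39)**2 + 94*(-39)) = -23465 + (-3567 + 1521 - 3666) = -23465 - 5712 = -29177)
sqrt(u + 43476) = sqrt(-29177 + 43476) = sqrt(14299)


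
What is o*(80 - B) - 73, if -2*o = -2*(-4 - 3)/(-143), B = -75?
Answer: -9354/143 ≈ -65.413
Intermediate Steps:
o = 7/143 (o = -(-2*(-4 - 3))/(2*(-143)) = -(-2*(-7))*(-1)/(2*143) = -7*(-1)/143 = -½*(-14/143) = 7/143 ≈ 0.048951)
o*(80 - B) - 73 = 7*(80 - 1*(-75))/143 - 73 = 7*(80 + 75)/143 - 73 = (7/143)*155 - 73 = 1085/143 - 73 = -9354/143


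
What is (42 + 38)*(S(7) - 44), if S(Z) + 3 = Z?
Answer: -3200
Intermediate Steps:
S(Z) = -3 + Z
(42 + 38)*(S(7) - 44) = (42 + 38)*((-3 + 7) - 44) = 80*(4 - 44) = 80*(-40) = -3200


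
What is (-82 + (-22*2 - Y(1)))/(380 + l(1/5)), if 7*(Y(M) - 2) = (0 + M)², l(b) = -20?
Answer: -299/840 ≈ -0.35595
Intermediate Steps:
Y(M) = 2 + M²/7 (Y(M) = 2 + (0 + M)²/7 = 2 + M²/7)
(-82 + (-22*2 - Y(1)))/(380 + l(1/5)) = (-82 + (-22*2 - (2 + (⅐)*1²)))/(380 - 20) = (-82 + (-44 - (2 + (⅐)*1)))/360 = (-82 + (-44 - (2 + ⅐)))*(1/360) = (-82 + (-44 - 1*15/7))*(1/360) = (-82 + (-44 - 15/7))*(1/360) = (-82 - 323/7)*(1/360) = -897/7*1/360 = -299/840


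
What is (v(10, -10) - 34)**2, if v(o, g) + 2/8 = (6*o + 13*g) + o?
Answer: 142129/16 ≈ 8883.1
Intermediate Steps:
v(o, g) = -1/4 + 7*o + 13*g (v(o, g) = -1/4 + ((6*o + 13*g) + o) = -1/4 + (7*o + 13*g) = -1/4 + 7*o + 13*g)
(v(10, -10) - 34)**2 = ((-1/4 + 7*10 + 13*(-10)) - 34)**2 = ((-1/4 + 70 - 130) - 34)**2 = (-241/4 - 34)**2 = (-377/4)**2 = 142129/16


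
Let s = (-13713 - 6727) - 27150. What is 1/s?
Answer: -1/47590 ≈ -2.1013e-5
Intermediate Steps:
s = -47590 (s = -20440 - 27150 = -47590)
1/s = 1/(-47590) = -1/47590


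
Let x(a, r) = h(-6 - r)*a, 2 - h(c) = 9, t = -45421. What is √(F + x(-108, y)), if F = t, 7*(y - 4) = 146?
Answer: I*√44665 ≈ 211.34*I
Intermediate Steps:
y = 174/7 (y = 4 + (⅐)*146 = 4 + 146/7 = 174/7 ≈ 24.857)
h(c) = -7 (h(c) = 2 - 1*9 = 2 - 9 = -7)
F = -45421
x(a, r) = -7*a
√(F + x(-108, y)) = √(-45421 - 7*(-108)) = √(-45421 + 756) = √(-44665) = I*√44665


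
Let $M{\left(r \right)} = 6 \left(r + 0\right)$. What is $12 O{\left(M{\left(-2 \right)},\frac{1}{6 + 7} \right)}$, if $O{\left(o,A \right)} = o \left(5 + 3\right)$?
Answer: $-1152$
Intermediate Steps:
$M{\left(r \right)} = 6 r$
$O{\left(o,A \right)} = 8 o$ ($O{\left(o,A \right)} = o 8 = 8 o$)
$12 O{\left(M{\left(-2 \right)},\frac{1}{6 + 7} \right)} = 12 \cdot 8 \cdot 6 \left(-2\right) = 12 \cdot 8 \left(-12\right) = 12 \left(-96\right) = -1152$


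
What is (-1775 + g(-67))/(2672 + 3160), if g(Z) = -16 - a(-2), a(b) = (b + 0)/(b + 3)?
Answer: -1789/5832 ≈ -0.30676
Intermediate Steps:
a(b) = b/(3 + b)
g(Z) = -14 (g(Z) = -16 - (-2)/(3 - 2) = -16 - (-2)/1 = -16 - (-2) = -16 - 1*(-2) = -16 + 2 = -14)
(-1775 + g(-67))/(2672 + 3160) = (-1775 - 14)/(2672 + 3160) = -1789/5832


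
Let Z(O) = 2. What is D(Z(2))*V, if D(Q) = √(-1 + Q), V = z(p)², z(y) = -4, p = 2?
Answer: 16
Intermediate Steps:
V = 16 (V = (-4)² = 16)
D(Z(2))*V = √(-1 + 2)*16 = √1*16 = 1*16 = 16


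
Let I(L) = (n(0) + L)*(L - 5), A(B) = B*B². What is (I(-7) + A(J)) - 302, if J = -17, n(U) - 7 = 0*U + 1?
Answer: -5227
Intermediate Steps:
n(U) = 8 (n(U) = 7 + (0*U + 1) = 7 + (0 + 1) = 7 + 1 = 8)
A(B) = B³
I(L) = (-5 + L)*(8 + L) (I(L) = (8 + L)*(L - 5) = (8 + L)*(-5 + L) = (-5 + L)*(8 + L))
(I(-7) + A(J)) - 302 = ((-40 + (-7)² + 3*(-7)) + (-17)³) - 302 = ((-40 + 49 - 21) - 4913) - 302 = (-12 - 4913) - 302 = -4925 - 302 = -5227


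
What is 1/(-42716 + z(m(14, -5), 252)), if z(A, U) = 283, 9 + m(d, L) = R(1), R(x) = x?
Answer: -1/42433 ≈ -2.3567e-5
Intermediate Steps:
m(d, L) = -8 (m(d, L) = -9 + 1 = -8)
1/(-42716 + z(m(14, -5), 252)) = 1/(-42716 + 283) = 1/(-42433) = -1/42433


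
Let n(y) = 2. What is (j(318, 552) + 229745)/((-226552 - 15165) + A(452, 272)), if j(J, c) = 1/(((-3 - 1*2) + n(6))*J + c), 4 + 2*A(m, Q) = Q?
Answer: -92357489/97116366 ≈ -0.95100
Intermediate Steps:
A(m, Q) = -2 + Q/2
j(J, c) = 1/(c - 3*J) (j(J, c) = 1/(((-3 - 1*2) + 2)*J + c) = 1/(((-3 - 2) + 2)*J + c) = 1/((-5 + 2)*J + c) = 1/(-3*J + c) = 1/(c - 3*J))
(j(318, 552) + 229745)/((-226552 - 15165) + A(452, 272)) = (1/(552 - 3*318) + 229745)/((-226552 - 15165) + (-2 + (½)*272)) = (1/(552 - 954) + 229745)/(-241717 + (-2 + 136)) = (1/(-402) + 229745)/(-241717 + 134) = (-1/402 + 229745)/(-241583) = (92357489/402)*(-1/241583) = -92357489/97116366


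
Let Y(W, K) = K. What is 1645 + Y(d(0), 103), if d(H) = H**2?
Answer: 1748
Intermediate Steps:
1645 + Y(d(0), 103) = 1645 + 103 = 1748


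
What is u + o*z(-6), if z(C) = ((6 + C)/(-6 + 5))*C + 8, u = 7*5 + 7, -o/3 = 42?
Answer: -966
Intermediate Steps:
o = -126 (o = -3*42 = -126)
u = 42 (u = 35 + 7 = 42)
z(C) = 8 + C*(-6 - C) (z(C) = ((6 + C)/(-1))*C + 8 = ((6 + C)*(-1))*C + 8 = (-6 - C)*C + 8 = C*(-6 - C) + 8 = 8 + C*(-6 - C))
u + o*z(-6) = 42 - 126*(8 - 1*(-6)² - 6*(-6)) = 42 - 126*(8 - 1*36 + 36) = 42 - 126*(8 - 36 + 36) = 42 - 126*8 = 42 - 1008 = -966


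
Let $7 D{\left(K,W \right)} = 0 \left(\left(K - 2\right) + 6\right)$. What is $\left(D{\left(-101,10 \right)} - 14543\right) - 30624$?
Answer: $-45167$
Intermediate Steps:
$D{\left(K,W \right)} = 0$ ($D{\left(K,W \right)} = \frac{0 \left(\left(K - 2\right) + 6\right)}{7} = \frac{0 \left(\left(-2 + K\right) + 6\right)}{7} = \frac{0 \left(4 + K\right)}{7} = \frac{1}{7} \cdot 0 = 0$)
$\left(D{\left(-101,10 \right)} - 14543\right) - 30624 = \left(0 - 14543\right) - 30624 = -14543 - 30624 = -45167$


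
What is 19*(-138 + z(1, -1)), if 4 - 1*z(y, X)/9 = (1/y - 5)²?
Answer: -4674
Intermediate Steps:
z(y, X) = 36 - 9*(-5 + 1/y)² (z(y, X) = 36 - 9*(1/y - 5)² = 36 - 9*(-5 + 1/y)²)
19*(-138 + z(1, -1)) = 19*(-138 + (-189 - 9/1² + 90/1)) = 19*(-138 + (-189 - 9*1 + 90*1)) = 19*(-138 + (-189 - 9 + 90)) = 19*(-138 - 108) = 19*(-246) = -4674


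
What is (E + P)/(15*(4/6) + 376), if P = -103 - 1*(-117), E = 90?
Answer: 52/193 ≈ 0.26943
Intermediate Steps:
P = 14 (P = -103 + 117 = 14)
(E + P)/(15*(4/6) + 376) = (90 + 14)/(15*(4/6) + 376) = 104/(15*(4*(⅙)) + 376) = 104/(15*(⅔) + 376) = 104/(10 + 376) = 104/386 = 104*(1/386) = 52/193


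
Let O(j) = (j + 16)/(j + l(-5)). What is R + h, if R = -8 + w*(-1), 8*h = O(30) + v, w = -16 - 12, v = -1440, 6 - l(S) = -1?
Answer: -23657/148 ≈ -159.84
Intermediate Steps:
l(S) = 7 (l(S) = 6 - 1*(-1) = 6 + 1 = 7)
w = -28
O(j) = (16 + j)/(7 + j) (O(j) = (j + 16)/(j + 7) = (16 + j)/(7 + j))
h = -26617/148 (h = ((16 + 30)/(7 + 30) - 1440)/8 = (46/37 - 1440)/8 = (⅛)*(-53234/37) = -26617/148 ≈ -179.84)
R = 20 (R = -8 - 28*(-1) = -8 + 28 = 20)
R + h = 20 - 26617/148 = -23657/148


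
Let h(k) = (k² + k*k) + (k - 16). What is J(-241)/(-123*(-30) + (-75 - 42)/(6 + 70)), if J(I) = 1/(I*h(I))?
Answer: -76/7830291792915 ≈ -9.7059e-12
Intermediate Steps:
h(k) = -16 + k + 2*k² (h(k) = (k² + k²) + (-16 + k) = 2*k² + (-16 + k) = -16 + k + 2*k²)
J(I) = 1/(I*(-16 + I + 2*I²))
J(-241)/(-123*(-30) + (-75 - 42)/(6 + 70)) = (1/((-241)*(-16 - 241 + 2*(-241)²)))/(-123*(-30) + (-75 - 42)/(6 + 70)) = (-1/(241*(-16 - 241 + 2*58081)))/(3690 - 117/76) = (-1/(241*(-16 - 241 + 116162)))/(3690 - 117*1/76) = (-1/241/115905)/(3690 - 117/76) = (-1/241*1/115905)/(280323/76) = -1/27933105*76/280323 = -76/7830291792915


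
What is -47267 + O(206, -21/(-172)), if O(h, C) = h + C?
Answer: -8094471/172 ≈ -47061.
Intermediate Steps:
O(h, C) = C + h
-47267 + O(206, -21/(-172)) = -47267 + (-21/(-172) + 206) = -47267 + (-21*(-1/172) + 206) = -47267 + (21/172 + 206) = -47267 + 35453/172 = -8094471/172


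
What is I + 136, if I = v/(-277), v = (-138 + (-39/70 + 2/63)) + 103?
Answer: 23755741/174510 ≈ 136.13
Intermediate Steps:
v = -22381/630 (v = (-138 + (-39*1/70 + 2*(1/63))) + 103 = (-138 + (-39/70 + 2/63)) + 103 = (-138 - 331/630) + 103 = -87271/630 + 103 = -22381/630 ≈ -35.525)
I = 22381/174510 (I = -22381/630/(-277) = -22381/630*(-1/277) = 22381/174510 ≈ 0.12825)
I + 136 = 22381/174510 + 136 = 23755741/174510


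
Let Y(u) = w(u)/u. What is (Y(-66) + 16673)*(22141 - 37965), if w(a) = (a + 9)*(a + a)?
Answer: -262029616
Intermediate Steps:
w(a) = 2*a*(9 + a) (w(a) = (9 + a)*(2*a) = 2*a*(9 + a))
Y(u) = 18 + 2*u (Y(u) = (2*u*(9 + u))/u = 18 + 2*u)
(Y(-66) + 16673)*(22141 - 37965) = ((18 + 2*(-66)) + 16673)*(22141 - 37965) = ((18 - 132) + 16673)*(-15824) = (-114 + 16673)*(-15824) = 16559*(-15824) = -262029616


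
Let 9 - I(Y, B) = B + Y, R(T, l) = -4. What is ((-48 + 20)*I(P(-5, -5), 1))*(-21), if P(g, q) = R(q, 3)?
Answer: 7056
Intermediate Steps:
P(g, q) = -4
I(Y, B) = 9 - B - Y (I(Y, B) = 9 - (B + Y) = 9 + (-B - Y) = 9 - B - Y)
((-48 + 20)*I(P(-5, -5), 1))*(-21) = ((-48 + 20)*(9 - 1*1 - 1*(-4)))*(-21) = -28*(9 - 1 + 4)*(-21) = -28*12*(-21) = -336*(-21) = 7056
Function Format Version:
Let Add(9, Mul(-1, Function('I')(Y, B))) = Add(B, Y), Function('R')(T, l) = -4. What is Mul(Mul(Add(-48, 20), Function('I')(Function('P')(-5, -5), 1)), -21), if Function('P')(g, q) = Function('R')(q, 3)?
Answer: 7056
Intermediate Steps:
Function('P')(g, q) = -4
Function('I')(Y, B) = Add(9, Mul(-1, B), Mul(-1, Y)) (Function('I')(Y, B) = Add(9, Mul(-1, Add(B, Y))) = Add(9, Add(Mul(-1, B), Mul(-1, Y))) = Add(9, Mul(-1, B), Mul(-1, Y)))
Mul(Mul(Add(-48, 20), Function('I')(Function('P')(-5, -5), 1)), -21) = Mul(Mul(Add(-48, 20), Add(9, Mul(-1, 1), Mul(-1, -4))), -21) = Mul(Mul(-28, Add(9, -1, 4)), -21) = Mul(Mul(-28, 12), -21) = Mul(-336, -21) = 7056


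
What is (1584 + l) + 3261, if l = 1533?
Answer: 6378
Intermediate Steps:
(1584 + l) + 3261 = (1584 + 1533) + 3261 = 3117 + 3261 = 6378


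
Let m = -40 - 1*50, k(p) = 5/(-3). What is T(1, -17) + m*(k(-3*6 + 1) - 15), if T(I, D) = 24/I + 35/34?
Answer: 51851/34 ≈ 1525.0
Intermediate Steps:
k(p) = -5/3 (k(p) = 5*(-1/3) = -5/3)
T(I, D) = 35/34 + 24/I (T(I, D) = 24/I + 35*(1/34) = 24/I + 35/34 = 35/34 + 24/I)
m = -90 (m = -40 - 50 = -90)
T(1, -17) + m*(k(-3*6 + 1) - 15) = (35/34 + 24/1) - 90*(-5/3 - 15) = (35/34 + 24*1) - 90*(-50/3) = (35/34 + 24) + 1500 = 851/34 + 1500 = 51851/34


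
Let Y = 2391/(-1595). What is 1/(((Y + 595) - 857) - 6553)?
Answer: -1595/10872316 ≈ -0.00014670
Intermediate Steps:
Y = -2391/1595 (Y = 2391*(-1/1595) = -2391/1595 ≈ -1.4991)
1/(((Y + 595) - 857) - 6553) = 1/(((-2391/1595 + 595) - 857) - 6553) = 1/((946634/1595 - 857) - 6553) = 1/(-420281/1595 - 6553) = 1/(-10872316/1595) = -1595/10872316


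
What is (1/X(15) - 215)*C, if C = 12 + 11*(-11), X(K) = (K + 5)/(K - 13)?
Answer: 234241/10 ≈ 23424.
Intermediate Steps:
X(K) = (5 + K)/(-13 + K)
C = -109 (C = 12 - 121 = -109)
(1/X(15) - 215)*C = (1/((5 + 15)/(-13 + 15)) - 215)*(-109) = (1/(20/2) - 215)*(-109) = (1/((½)*20) - 215)*(-109) = (1/10 - 215)*(-109) = (⅒ - 215)*(-109) = -2149/10*(-109) = 234241/10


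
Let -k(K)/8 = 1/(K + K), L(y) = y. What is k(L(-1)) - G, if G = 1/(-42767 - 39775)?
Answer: 330169/82542 ≈ 4.0000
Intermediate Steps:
G = -1/82542 (G = 1/(-82542) = -1/82542 ≈ -1.2115e-5)
k(K) = -4/K (k(K) = -8/(K + K) = -8*1/(2*K) = -4/K)
k(L(-1)) - G = -4/(-1) - 1*(-1/82542) = -4*(-1) + 1/82542 = 4 + 1/82542 = 330169/82542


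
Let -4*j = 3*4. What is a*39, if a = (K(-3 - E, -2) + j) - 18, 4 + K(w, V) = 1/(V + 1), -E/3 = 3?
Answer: -1014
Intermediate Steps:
E = -9 (E = -3*3 = -9)
j = -3 (j = -3*4/4 = -¼*12 = -3)
K(w, V) = -4 + 1/(1 + V) (K(w, V) = -4 + 1/(V + 1) = -4 + 1/(1 + V))
a = -26 (a = ((-3 - 4*(-2))/(1 - 2) - 3) - 18 = ((-3 + 8)/(-1) - 3) - 18 = (-1*5 - 3) - 18 = (-5 - 3) - 18 = -8 - 18 = -26)
a*39 = -26*39 = -1014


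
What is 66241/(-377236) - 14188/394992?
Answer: -984902795/4656412566 ≈ -0.21152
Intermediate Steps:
66241/(-377236) - 14188/394992 = 66241*(-1/377236) - 14188*1/394992 = -66241/377236 - 3547/98748 = -984902795/4656412566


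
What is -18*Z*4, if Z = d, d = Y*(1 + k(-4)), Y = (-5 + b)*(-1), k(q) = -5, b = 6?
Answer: -288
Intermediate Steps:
Y = -1 (Y = (-5 + 6)*(-1) = 1*(-1) = -1)
d = 4 (d = -(1 - 5) = -1*(-4) = 4)
Z = 4
-18*Z*4 = -18*4*4 = -72*4 = -288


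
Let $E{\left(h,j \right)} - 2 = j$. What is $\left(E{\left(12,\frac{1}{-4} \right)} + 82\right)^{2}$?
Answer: $\frac{112225}{16} \approx 7014.1$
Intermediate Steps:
$E{\left(h,j \right)} = 2 + j$
$\left(E{\left(12,\frac{1}{-4} \right)} + 82\right)^{2} = \left(\left(2 + \frac{1}{-4}\right) + 82\right)^{2} = \left(\left(2 - \frac{1}{4}\right) + 82\right)^{2} = \left(\frac{7}{4} + 82\right)^{2} = \left(\frac{335}{4}\right)^{2} = \frac{112225}{16}$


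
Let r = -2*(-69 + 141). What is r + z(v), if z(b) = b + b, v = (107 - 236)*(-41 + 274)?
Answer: -60258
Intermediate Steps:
r = -144 (r = -2*72 = -144)
v = -30057 (v = -129*233 = -30057)
z(b) = 2*b
r + z(v) = -144 + 2*(-30057) = -144 - 60114 = -60258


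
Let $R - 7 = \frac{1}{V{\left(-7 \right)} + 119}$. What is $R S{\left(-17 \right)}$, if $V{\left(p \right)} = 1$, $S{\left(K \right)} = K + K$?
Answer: $- \frac{14297}{60} \approx -238.28$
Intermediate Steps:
$S{\left(K \right)} = 2 K$
$R = \frac{841}{120}$ ($R = 7 + \frac{1}{1 + 119} = 7 + \frac{1}{120} = \frac{841}{120} \approx 7.0083$)
$R S{\left(-17 \right)} = \frac{841 \cdot 2 \left(-17\right)}{120} = \frac{841}{120} \left(-34\right) = - \frac{14297}{60}$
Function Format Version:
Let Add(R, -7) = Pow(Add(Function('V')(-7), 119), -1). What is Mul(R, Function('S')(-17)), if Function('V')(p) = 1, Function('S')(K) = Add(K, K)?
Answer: Rational(-14297, 60) ≈ -238.28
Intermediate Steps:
Function('S')(K) = Mul(2, K)
R = Rational(841, 120) (R = Add(7, Pow(Add(1, 119), -1)) = Add(7, Pow(120, -1)) = Add(7, Rational(1, 120)) = Rational(841, 120) ≈ 7.0083)
Mul(R, Function('S')(-17)) = Mul(Rational(841, 120), Mul(2, -17)) = Mul(Rational(841, 120), -34) = Rational(-14297, 60)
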